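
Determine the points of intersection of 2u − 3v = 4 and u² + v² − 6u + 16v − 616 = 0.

(−22, −16) and (20, 12)

Substitute v = (−4 + 2u)/3:
13u² + 26u − 5720 = 0  ⟹  u² + 2u − 440 = 0
u = 20 or u = −22, giving (20, 12) and (−22, −16).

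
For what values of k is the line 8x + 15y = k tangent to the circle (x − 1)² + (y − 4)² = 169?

The line touches the circle iff its distance from (1, 4) is 13:
|8·1 + 15·4 − k| / √289 = 13
|k − (68)| = 13·17, so k = 289 or k = −153.

k = −153 or k = 289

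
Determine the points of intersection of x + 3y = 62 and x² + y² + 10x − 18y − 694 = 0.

Substitute y = (62 − x)/3:
10x² + 20x − 5750 = 0  ⟹  x² + 2x − 575 = 0
x = 23 or x = −25, giving (23, 13) and (−25, 29).

(−25, 29) and (23, 13)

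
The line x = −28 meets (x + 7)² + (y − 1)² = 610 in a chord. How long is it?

26

The line gives x = −28. Substituting into the circle:
y² − 2y − 168 = 0
y = 14 or y = −12, giving (−28, 14) and (−28, −12).
Chord length = distance between (−28, 14) and (−28, −12) = √676 = 26.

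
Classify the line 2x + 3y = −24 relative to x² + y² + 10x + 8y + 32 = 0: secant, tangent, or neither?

secant

d² = (2·(−5) + 3·(−4) − (−24))²/13 = 4/13; r² = 9.
Since d² < r², the line cuts the circle twice.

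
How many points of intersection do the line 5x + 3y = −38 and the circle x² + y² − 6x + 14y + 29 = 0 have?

0

Centre (3, −7), r² = 29. Distance² from centre to line = (32)²/34 = 512/17.
Since d² > r², the line lies outside the circle.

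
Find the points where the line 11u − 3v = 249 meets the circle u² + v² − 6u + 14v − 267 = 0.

From the line, v = (−249 + 11u)/3. Substituting:
130u² − 5070u + 49140 = 0  ⟹  u² − 39u + 378 = 0
u = 21 or u = 18, giving (21, −6) and (18, −17).

(18, −17) and (21, −6)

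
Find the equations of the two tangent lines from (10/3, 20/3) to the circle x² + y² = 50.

Write the tangent as mx − y + (20/3 − m·(10/3)) = 0 and set its distance from the centre to 5√2:
[m·(−10/3) − (−20/3)]² = 50(m² + 1)
7m² + 8m + 1 = 0, so m = −1/7 or m = −1.
Through (10/3, 20/3) these give x + 7y = 50 and x + y = 10.

x + 7y = 50 and x + y = 10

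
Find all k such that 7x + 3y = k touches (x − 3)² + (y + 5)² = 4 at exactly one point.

The line touches the circle iff its distance from (3, −5) is 2:
|7·3 + 3·(−5) − k| / √58 = 2
|k − (6)| = 2√58.

k = 6 ± 2√58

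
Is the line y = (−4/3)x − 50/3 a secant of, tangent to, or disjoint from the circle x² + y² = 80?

disjoint

Substituting the line into the circle gives 25x² + 400x + 1780 = 0.
Δ = 160000 − 178000 = −18000.
No real roots: the line does not meet the circle.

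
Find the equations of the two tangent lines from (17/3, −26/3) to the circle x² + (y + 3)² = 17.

A line y − (−26/3) = m(x − (17/3)) is tangent when its distance from (0, −3) is √17:
[m·(−17/3) − (17/3)]² = 17(m² + 1)
4m² + 17m + 4 = 0, so m = −1/4 or m = −4.
With m = −1/4: x + 4y = −29. With m = −4: 4x + y = 14.

x + 4y = −29 and 4x + y = 14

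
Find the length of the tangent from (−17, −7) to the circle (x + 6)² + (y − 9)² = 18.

√359

The centre is (−6, 9) and r = 3√2. The square of the distance from P to the centre is 121 + 256 = 377.
By the tangent–radius right angle, tangent length = √(|PO|² − r²) = √359.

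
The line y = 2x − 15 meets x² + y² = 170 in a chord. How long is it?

10√5

Substitute y = 2x − 15:
5x² − 60x + 55 = 0  ⟹  x² − 12x + 11 = 0
x = 11 or x = 1, giving (11, 7) and (1, −13).
Chord length = distance between (11, 7) and (1, −13) = √500 = 10√5.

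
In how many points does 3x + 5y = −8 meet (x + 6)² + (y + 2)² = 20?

Substituting the line into the circle gives 34x² + 288x + 404 = 0.
Δ = 82944 − 54944 = 28000.
Two real roots: the line is a secant.

2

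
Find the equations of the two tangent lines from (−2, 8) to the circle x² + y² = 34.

A line y − (8) = m(x − (−2)) is tangent when its distance from (0, 0) is √34:
(2m − (−8))² = 34(m² + 1)
15m² − 16m − 15 = 0, so m = 5/3 or m = −3/5.
With m = 5/3: 5x − 3y = −34. With m = −3/5: 3x + 5y = 34.

5x − 3y = −34 and 3x + 5y = 34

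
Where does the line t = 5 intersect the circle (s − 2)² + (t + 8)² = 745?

Substitute t = 5:
s² − 4s − 572 = 0
s = 26 or s = −22, giving (26, 5) and (−22, 5).

(−22, 5) and (26, 5)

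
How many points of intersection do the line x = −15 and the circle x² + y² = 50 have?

0

Centre (0, 0), r² = 50. Distance² from centre to line = (15)² = 225.
Since d² > r², the line lies outside the circle.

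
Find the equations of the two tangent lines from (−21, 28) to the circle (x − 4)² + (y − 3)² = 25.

Let a tangent through (−21, 28) have slope m. Its distance from (4, 3) must equal 5:
(25m − (−25))² = 25(m² + 1)
12m² + 25m + 12 = 0, so m = −3/4 or m = −4/3.
With m = −3/4: 3x + 4y = 49. With m = −4/3: 4x + 3y = 0.

3x + 4y = 49 and 4x + 3y = 0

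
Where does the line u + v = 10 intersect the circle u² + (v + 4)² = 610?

From the line, v = −u + 10. Substituting:
2u² − 28u − 414 = 0  ⟹  u² − 14u − 207 = 0
u = 23 or u = −9, giving (23, −13) and (−9, 19).

(−9, 19) and (23, −13)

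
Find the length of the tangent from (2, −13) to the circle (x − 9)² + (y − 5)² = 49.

18

Centre (9, 5), r² = 49. |PO|² = (−7)² + (−18)² = 373.
By the tangent–radius right angle, tangent length = √(|PO|² − r²) = √324 = 18.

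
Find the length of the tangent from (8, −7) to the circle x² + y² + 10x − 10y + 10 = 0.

√273

The centre is (−5, 5) and r = 2√10. The square of the distance from P to the centre is 169 + 144 = 313.
By the tangent–radius right angle, tangent length = √(|PO|² − r²) = √273.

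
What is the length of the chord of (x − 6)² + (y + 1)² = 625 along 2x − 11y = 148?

Substitute y = (−148 + 2x)/11:
125x² − 2000x − 52500 = 0  ⟹  x² − 16x − 420 = 0
x = 30 or x = −14, giving (30, −8) and (−14, −16).
|(30, −8) − (−14, −16)| = √((44)² + (8)²) = 20√5.

20√5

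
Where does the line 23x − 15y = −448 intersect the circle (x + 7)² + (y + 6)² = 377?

Express y = (448 + 23x)/15 and substitute into the circle:
754x² + 27898x + 215644 = 0  ⟹  x² + 37x + 286 = 0
x = −11 or x = −26, giving (−11, 13) and (−26, −10).

(−26, −10) and (−11, 13)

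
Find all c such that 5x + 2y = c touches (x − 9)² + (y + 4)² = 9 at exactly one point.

For a tangent, require d(centre, line) = r = 3.
|5·9 + 2·(−4) − c| / √29 = 3
|c − (37)| = 3√29.

c = 37 ± 3√29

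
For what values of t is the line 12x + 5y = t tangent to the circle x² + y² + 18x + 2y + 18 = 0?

For a tangent, require d(centre, line) = r = 8.
|12·(−9) + 5·(−1) − t| / √169 = 8
|t − (−113)| = 8·13, so t = −9 or t = −217.

t = −217 or t = −9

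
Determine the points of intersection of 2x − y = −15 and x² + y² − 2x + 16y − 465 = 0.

(−18, −21) and (0, 15)

Express y = 2x + 15 and substitute into the circle:
5x² + 90x = 0  ⟹  x² + 18x = 0
x = 0 or x = −18, giving (0, 15) and (−18, −21).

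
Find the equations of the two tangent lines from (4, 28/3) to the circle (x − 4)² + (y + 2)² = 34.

Let a tangent through (4, 28/3) have slope m. Its distance from (4, −2) must equal √34:
[m·(0) − (−34/3)]² = 34(m² + 1)
9m² − 25 = 0, so m = −5/3 or m = 5/3.
Through (4, 28/3) these give 5x + 3y = 48 and 5x − 3y = −8.

5x + 3y = 48 and 5x − 3y = −8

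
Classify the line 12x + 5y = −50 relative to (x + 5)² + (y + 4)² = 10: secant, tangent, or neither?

Substituting the line into the circle gives 169x² + 970x + 1275 = 0.
Discriminant = (970)² − 4·169·(1275) = 79000 > 0.
Two real roots: the line is a secant.

secant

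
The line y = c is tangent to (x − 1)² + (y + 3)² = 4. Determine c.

For a tangent, require d(centre, line) = r = 2.
|0·1 + 1·(−3) − c| / √1 = 2
|c − (−3)| = 2, so c = −1 or c = −5.

c = −5 or c = −1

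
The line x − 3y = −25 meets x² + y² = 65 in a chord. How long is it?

From the line, y = (25 + x)/3. Substituting:
10x² + 50x + 40 = 0  ⟹  x² + 5x + 4 = 0
x = −1 or x = −4, giving (−1, 8) and (−4, 7).
|(−1, 8) − (−4, 7)| = √((3)² + (1)²) = √10.

√10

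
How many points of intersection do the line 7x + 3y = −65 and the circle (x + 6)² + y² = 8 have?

0

Substituting the line into the circle gives 58x² + 1018x + 4477 = 0.
Δ = 1036324 − 1038664 = −2340.
No real roots: the line does not meet the circle.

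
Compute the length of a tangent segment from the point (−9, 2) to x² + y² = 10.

The centre is (0, 0) and r = √10. The square of the distance from P to the centre is 81 + 4 = 85.
Power of the point: PT² = |PO|² − r² = 75, so PT = 5√3.

5√3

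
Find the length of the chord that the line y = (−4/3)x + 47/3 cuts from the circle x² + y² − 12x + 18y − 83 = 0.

20

Centre (6, −9), r² = 200. Perpendicular distance d from centre to line = |−50| / √25 = 50/√25.
Half the chord is √(r² − d²) = √(100), so the full chord is 20.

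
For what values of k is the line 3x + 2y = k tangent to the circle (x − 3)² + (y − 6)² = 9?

The line touches the circle iff its distance from (3, 6) is 3:
|3·3 + 2·6 − k| / √13 = 3
|k − (21)| = 3√13.

k = 21 ± 3√13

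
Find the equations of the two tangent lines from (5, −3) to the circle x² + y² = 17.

Write the tangent as mx − y + (−3 − m·(5)) = 0 and set its distance from the centre to √17:
(−5m − (3))² = 17(m² + 1)
4m² + 15m − 4 = 0, so m = −4 or m = 1/4.
Through (5, −3) these give 4x + y = 17 and x − 4y = 17.

4x + y = 17 and x − 4y = 17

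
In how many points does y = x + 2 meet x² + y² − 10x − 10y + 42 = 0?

d² = (1·5 − 1·5 − (−2))²/2 = 2; r² = 8.
Since d² < r², the line cuts the circle twice.

2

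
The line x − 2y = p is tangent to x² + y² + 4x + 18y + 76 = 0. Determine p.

p = 16 ± 3√5

The line touches the circle iff its distance from (−2, −9) is 3:
|1·(−2) − 2·(−9) − p| / √5 = 3
|p − (16)| = 3√5.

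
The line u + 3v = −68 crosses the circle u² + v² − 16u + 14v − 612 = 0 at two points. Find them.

Substitute v = (−68 − u)/3:
10u² − 50u − 3740 = 0  ⟹  u² − 5u − 374 = 0
u = 22 or u = −17, giving (22, −30) and (−17, −17).

(−17, −17) and (22, −30)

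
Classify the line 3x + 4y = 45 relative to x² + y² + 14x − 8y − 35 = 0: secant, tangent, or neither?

Centre (−7, 4), r² = 100. Distance² from centre to line = (−50)²/25 = 100.
Since d² = r², the line is tangent.

tangent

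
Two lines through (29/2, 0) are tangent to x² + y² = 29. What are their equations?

Write the tangent as mx − y + (0 − m·(29/2)) = 0 and set its distance from the centre to √29:
(−29/2m − (0))² = 29(m² + 1)
25m² − 4 = 0, so m = 2/5 or m = −2/5.
With m = 2/5: 2x − 5y = 29. With m = −2/5: 2x + 5y = 29.

2x − 5y = 29 and 2x + 5y = 29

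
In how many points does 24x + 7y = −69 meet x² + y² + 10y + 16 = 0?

2

Centre (0, −5), r² = 9. Distance² from centre to line = (34)²/625 = 1156/625.
Since d² < r², the line cuts the circle twice.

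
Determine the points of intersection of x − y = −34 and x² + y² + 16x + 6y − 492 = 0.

(−31, 3) and (−14, 20)

From the line, y = x + 34. Substituting:
2x² + 90x + 868 = 0  ⟹  x² + 45x + 434 = 0
x = −14 or x = −31, giving (−14, 20) and (−31, 3).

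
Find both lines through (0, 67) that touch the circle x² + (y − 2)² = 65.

A line y − (67) = m(x − (0)) is tangent when its distance from (0, 2) is √65:
[m·(0) − (−65)]² = 65(m² + 1)
m² − 64 = 0, so m = 8 or m = −8.
Through (0, 67) these give 8x − y = −67 and 8x + y = 67.

8x − y = −67 and 8x + y = 67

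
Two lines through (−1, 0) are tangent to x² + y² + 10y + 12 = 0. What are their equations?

3x − 2y = −3 and 2x + 3y = −2

A line y − (0) = m(x − (−1)) is tangent when its distance from (0, −5) is √13:
[m·(1) − (−5)]² = 13(m² + 1)
6m² − 5m − 6 = 0, so m = 3/2 or m = −2/3.
With m = 3/2: 3x − 2y = −3. With m = −2/3: 2x + 3y = −2.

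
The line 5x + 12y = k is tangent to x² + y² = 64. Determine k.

k = −104 or k = 104

The line touches the circle iff its distance from (0, 0) is 8:
|5·0 + 12·0 − k| / √169 = 8
|k| = 8·13, so k = 104 or k = −104.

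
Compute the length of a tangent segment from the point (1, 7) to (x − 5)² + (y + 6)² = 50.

3√15

Centre (5, −6), r² = 50. |PO|² = (−4)² + (13)² = 185.
The tangent meets the radius at right angles, so tangent² = |PO|² − r² = 185 − 50 = 135.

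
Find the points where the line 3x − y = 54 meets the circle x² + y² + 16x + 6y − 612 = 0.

(11, −21) and (18, 0)

From the line, y = 3x − 54. Substituting:
10x² − 290x + 1980 = 0  ⟹  x² − 29x + 198 = 0
x = 18 or x = 11, giving (18, 0) and (11, −21).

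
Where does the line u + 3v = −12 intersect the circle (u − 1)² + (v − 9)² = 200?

Substitute v = (−12 − u)/3:
10u² + 60u − 270 = 0  ⟹  u² + 6u − 27 = 0
u = 3 or u = −9, giving (3, −5) and (−9, −1).

(−9, −1) and (3, −5)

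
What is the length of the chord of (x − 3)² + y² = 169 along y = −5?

Substitute y = −5:
x² − 6x − 135 = 0
x = 15 or x = −9, giving (15, −5) and (−9, −5).
|(15, −5) − (−9, −5)| = √((24)² + (0)²) = 24.

24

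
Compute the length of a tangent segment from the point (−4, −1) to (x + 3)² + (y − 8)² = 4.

Centre (−3, 8), r² = 4. |PO|² = (−1)² + (−9)² = 82.
Power of the point: PT² = |PO|² − r² = 78, so PT = √78.

√78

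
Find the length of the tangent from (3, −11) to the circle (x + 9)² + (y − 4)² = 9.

With centre O = (−9, 4), |OP|² = 369 and r² = 9.
By the tangent–radius right angle, tangent length = √(|PO|² − r²) = √360 = 6√10.

6√10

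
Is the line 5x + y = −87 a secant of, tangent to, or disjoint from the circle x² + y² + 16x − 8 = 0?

d² = (5·(−8) + 1·0 − (−87))²/26 = 2209/26; r² = 72.
Since d² > r², the line lies outside the circle.

disjoint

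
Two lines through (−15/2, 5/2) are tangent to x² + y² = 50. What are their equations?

x − y = −10 and 7x + y = −50

Write the tangent as mx − y + (5/2 − m·(−15/2)) = 0 and set its distance from the centre to 5√2:
(15/2m − (−5/2))² = 50(m² + 1)
m² + 6m − 7 = 0, so m = 1 or m = −7.
With m = 1: x − y = −10. With m = −7: 7x + y = −50.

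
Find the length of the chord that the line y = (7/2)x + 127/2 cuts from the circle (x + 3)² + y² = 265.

Substitute y = (127 + 7x)/2:
53x² + 1802x + 15105 = 0  ⟹  x² + 34x + 285 = 0
x = −15 or x = −19, giving (−15, 11) and (−19, −3).
|(−15, 11) − (−19, −3)| = √((4)² + (14)²) = 2√53.

2√53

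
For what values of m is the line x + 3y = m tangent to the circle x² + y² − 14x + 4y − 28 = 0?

m = 1 ± 9√10

For a tangent, require d(centre, line) = r = 9.
|1·7 + 3·(−2) − m| / √10 = 9
|m − (1)| = 9√10.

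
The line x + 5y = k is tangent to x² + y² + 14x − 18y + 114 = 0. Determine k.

k = 38 ± 4√26

Tangency holds when the distance from the centre (−7, 9) to the line equals the radius 4:
|1·(−7) + 5·9 − k| / √26 = 4
|k − (38)| = 4√26.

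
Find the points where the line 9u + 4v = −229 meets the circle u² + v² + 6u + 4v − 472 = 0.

From the line, v = (−229 − 9u)/4. Substituting:
97u² + 4074u + 41225 = 0  ⟹  u² + 42u + 425 = 0
u = −17 or u = −25, giving (−17, −19) and (−25, −1).

(−25, −1) and (−17, −19)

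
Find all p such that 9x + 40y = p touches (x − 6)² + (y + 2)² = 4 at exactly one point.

The line touches the circle iff its distance from (6, −2) is 2:
|9·6 + 40·(−2) − p| / √1681 = 2
|p − (−26)| = 2·41, so p = 56 or p = −108.

p = −108 or p = 56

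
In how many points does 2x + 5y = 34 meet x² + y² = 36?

Substituting the line into the circle gives 29x² − 136x + 256 = 0.
Δ = 18496 − 29696 = −11200.
No real roots: the line does not meet the circle.

0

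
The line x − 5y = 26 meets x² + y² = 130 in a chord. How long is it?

Substitute y = (−26 + x)/5:
26x² − 52x − 2574 = 0  ⟹  x² − 2x − 99 = 0
x = 11 or x = −9, giving (11, −3) and (−9, −7).
|(11, −3) − (−9, −7)| = √((20)² + (4)²) = 4√26.

4√26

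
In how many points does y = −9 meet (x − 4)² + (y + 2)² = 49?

1

d² = (0·4 + 1·(−2) − (−9))² = 49; r² = 49.
Since d² = r², the line is tangent.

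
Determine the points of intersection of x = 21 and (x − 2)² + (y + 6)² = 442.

The line gives x = 21. Substituting into the circle:
y² + 12y − 45 = 0
y = 3 or y = −15, giving (21, 3) and (21, −15).

(21, −15) and (21, 3)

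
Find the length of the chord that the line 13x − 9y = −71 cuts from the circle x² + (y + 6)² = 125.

Substitute y = (71 + 13x)/9:
250x² + 3250x + 5500 = 0  ⟹  x² + 13x + 22 = 0
x = −2 or x = −11, giving (−2, 5) and (−11, −8).
Chord length = distance between (−2, 5) and (−11, −8) = √250 = 5√10.

5√10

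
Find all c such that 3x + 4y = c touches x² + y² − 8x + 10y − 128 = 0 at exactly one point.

c = −73 or c = 57

For a tangent, require d(centre, line) = r = 13.
|3·4 + 4·(−5) − c| / √25 = 13
|c − (−8)| = 13·5, so c = 57 or c = −73.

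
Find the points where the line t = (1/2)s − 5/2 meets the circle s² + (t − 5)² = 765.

(−21, −13) and (27, 11)

Express t = (−5 + s)/2 and substitute into the circle:
5s² − 30s − 2835 = 0  ⟹  s² − 6s − 567 = 0
s = 27 or s = −21, giving (27, 11) and (−21, −13).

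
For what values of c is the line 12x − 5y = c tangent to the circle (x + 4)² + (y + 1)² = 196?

c = −225 or c = 139

The line touches the circle iff its distance from (−4, −1) is 14:
|12·(−4) − 5·(−1) − c| / √169 = 14
|c − (−43)| = 14·13, so c = 139 or c = −225.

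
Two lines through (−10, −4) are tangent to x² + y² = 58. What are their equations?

7x − 3y = −58 and 3x + 7y = −58

A line y − (−4) = m(x − (−10)) is tangent when its distance from (0, 0) is √58:
(10m − (4))² = 58(m² + 1)
21m² − 40m − 21 = 0, so m = 7/3 or m = −3/7.
With m = 7/3: 7x − 3y = −58. With m = −3/7: 3x + 7y = −58.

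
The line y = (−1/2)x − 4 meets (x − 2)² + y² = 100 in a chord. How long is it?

8√5

The distance from (2, 0) to the line is 10/√5, and r² = 100.
Chord = 2√(r² − d²) = 2·√(80) = 8√5.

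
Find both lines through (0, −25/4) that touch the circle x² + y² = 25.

A line y − (−25/4) = m(x − (0)) is tangent when its distance from (0, 0) is 5:
[m·(0) − (25/4)]² = 25(m² + 1)
16m² − 9 = 0, so m = 3/4 or m = −3/4.
With m = 3/4: 3x − 4y = 25. With m = −3/4: 3x + 4y = −25.

3x − 4y = 25 and 3x + 4y = −25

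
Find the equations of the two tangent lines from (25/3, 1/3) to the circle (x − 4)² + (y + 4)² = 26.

x + 5y = 10 and 5x + y = 42

Write the tangent as mx − y + (1/3 − m·(25/3)) = 0 and set its distance from the centre to √26:
(−13/3m − (−13/3))² = 26(m² + 1)
5m² + 26m + 5 = 0, so m = −1/5 or m = −5.
Through (25/3, 1/3) these give x + 5y = 10 and 5x + y = 42.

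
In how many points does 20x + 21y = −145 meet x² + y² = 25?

1

Substituting the line into the circle gives 841x² + 5800x + 10000 = 0.
Discriminant = (5800)² − 4·841·(10000) = 0.
A repeated root: the line is tangent.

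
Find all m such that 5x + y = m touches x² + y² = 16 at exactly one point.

The line touches the circle iff its distance from (0, 0) is 4:
|5·0 + 1·0 − m| / √26 = 4
|m| = 4√26.

m = ±4√26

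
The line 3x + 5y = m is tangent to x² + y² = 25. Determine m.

m = ±5√34

For a tangent, require d(centre, line) = r = 5.
|3·0 + 5·0 − m| / √34 = 5
|m| = 5√34.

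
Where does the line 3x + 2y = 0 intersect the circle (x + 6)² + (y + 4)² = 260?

(−8, 12) and (8, −12)

Express y = (−3x)/2 and substitute into the circle:
13x² − 832 = 0  ⟹  x² − 64 = 0
x = 8 or x = −8, giving (8, −12) and (−8, 12).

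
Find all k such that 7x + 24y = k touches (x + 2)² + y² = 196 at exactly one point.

The line touches the circle iff its distance from (−2, 0) is 14:
|7·(−2) + 24·0 − k| / √625 = 14
|k − (−14)| = 14·25, so k = 336 or k = −364.

k = −364 or k = 336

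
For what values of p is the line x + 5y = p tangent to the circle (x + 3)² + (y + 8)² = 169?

p = −43 ± 13√26

For a tangent, require d(centre, line) = r = 13.
|1·(−3) + 5·(−8) − p| / √26 = 13
|p − (−43)| = 13√26.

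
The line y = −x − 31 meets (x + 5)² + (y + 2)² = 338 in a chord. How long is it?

10√2

Express y = −x − 31 and substitute into the circle:
2x² + 68x + 528 = 0  ⟹  x² + 34x + 264 = 0
x = −12 or x = −22, giving (−12, −19) and (−22, −9).
|(−12, −19) − (−22, −9)| = √((10)² + (−10)²) = 10√2.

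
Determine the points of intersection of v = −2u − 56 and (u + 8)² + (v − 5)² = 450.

Express v = −2u − 56 and substitute into the circle:
5u² + 260u + 3335 = 0  ⟹  u² + 52u + 667 = 0
u = −23 or u = −29, giving (−23, −10) and (−29, 2).

(−29, 2) and (−23, −10)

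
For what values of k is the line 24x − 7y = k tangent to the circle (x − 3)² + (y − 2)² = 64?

k = −142 or k = 258

The line touches the circle iff its distance from (3, 2) is 8:
|24·3 − 7·2 − k| / √625 = 8
|k − (58)| = 8·25, so k = 258 or k = −142.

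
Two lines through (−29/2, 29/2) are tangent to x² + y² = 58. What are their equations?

7x + 3y = −58 and 3x + 7y = 58

Let a tangent through (−29/2, 29/2) have slope m. Its distance from (0, 0) must equal √58:
[m·(29/2) − (−29/2)]² = 58(m² + 1)
21m² + 58m + 21 = 0, so m = −7/3 or m = −3/7.
With m = −7/3: 7x + 3y = −58. With m = −3/7: 3x + 7y = 58.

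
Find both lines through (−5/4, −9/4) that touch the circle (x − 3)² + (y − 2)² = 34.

Write the tangent as mx − y + (−9/4 − m·(−5/4)) = 0 and set its distance from the centre to √34:
[m·(17/4) − (17/4)]² = 34(m² + 1)
15m² + 34m + 15 = 0, so m = −3/5 or m = −5/3.
With m = −3/5: 3x + 5y = −15. With m = −5/3: 5x + 3y = −13.

3x + 5y = −15 and 5x + 3y = −13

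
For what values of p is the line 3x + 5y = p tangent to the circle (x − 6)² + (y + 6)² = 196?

p = −12 ± 14√34

For a tangent, require d(centre, line) = r = 14.
|3·6 + 5·(−6) − p| / √34 = 14
|p − (−12)| = 14√34.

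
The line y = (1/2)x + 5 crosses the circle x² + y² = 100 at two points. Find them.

(−10, 0) and (6, 8)

Express y = (10 + x)/2 and substitute into the circle:
5x² + 20x − 300 = 0  ⟹  x² + 4x − 60 = 0
x = 6 or x = −10, giving (6, 8) and (−10, 0).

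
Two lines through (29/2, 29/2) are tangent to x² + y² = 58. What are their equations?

Write the tangent as mx − y + (29/2 − m·(29/2)) = 0 and set its distance from the centre to √58:
[m·(−29/2) − (−29/2)]² = 58(m² + 1)
21m² − 58m + 21 = 0, so m = 7/3 or m = 3/7.
With m = 7/3: 7x − 3y = 58. With m = 3/7: 3x − 7y = −58.

7x − 3y = 58 and 3x − 7y = −58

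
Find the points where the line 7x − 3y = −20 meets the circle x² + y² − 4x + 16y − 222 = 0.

(−11, −19) and (1, 9)

From the line, y = (20 + 7x)/3. Substituting:
58x² + 580x − 638 = 0  ⟹  x² + 10x − 11 = 0
x = 1 or x = −11, giving (1, 9) and (−11, −19).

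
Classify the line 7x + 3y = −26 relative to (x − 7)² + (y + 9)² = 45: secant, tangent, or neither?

secant

d² = (7·7 + 3·(−9) − (−26))²/58 = 1152/29; r² = 45.
Since d² < r², the line cuts the circle twice.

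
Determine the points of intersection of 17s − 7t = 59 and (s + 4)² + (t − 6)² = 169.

(1, −6) and (8, 11)

Substitute t = (−59 + 17s)/7:
338s² − 3042s + 2704 = 0  ⟹  s² − 9s + 8 = 0
s = 8 or s = 1, giving (8, 11) and (1, −6).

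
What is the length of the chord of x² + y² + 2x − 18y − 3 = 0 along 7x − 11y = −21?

The distance from (−1, 9) to the line is 85/√170, and r² = 85.
Chord = 2√(r² − d²) = 2·√(85/2) = √170.

√170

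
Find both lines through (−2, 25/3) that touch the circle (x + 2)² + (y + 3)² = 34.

A line y − (25/3) = m(x − (−2)) is tangent when its distance from (−2, −3) is √34:
[m·(0) − (−34/3)]² = 34(m² + 1)
9m² − 25 = 0, so m = 5/3 or m = −5/3.
With m = 5/3: 5x − 3y = −35. With m = −5/3: 5x + 3y = 15.

5x − 3y = −35 and 5x + 3y = 15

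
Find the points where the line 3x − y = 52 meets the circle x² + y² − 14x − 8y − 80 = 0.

(16, −4) and (19, 5)

Express y = 3x − 52 and substitute into the circle:
10x² − 350x + 3040 = 0  ⟹  x² − 35x + 304 = 0
x = 19 or x = 16, giving (19, 5) and (16, −4).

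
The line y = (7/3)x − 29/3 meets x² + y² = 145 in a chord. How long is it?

3√58

The distance from (0, 0) to the line is 29/√58, and r² = 145.
Chord = 2√(r² − d²) = 2·√(261/2) = 3√58.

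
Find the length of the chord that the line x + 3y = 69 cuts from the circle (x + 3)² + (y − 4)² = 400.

4√10

Centre (−3, 4), r² = 400. Perpendicular distance d from centre to line = |−60| / √10 = 60/√10.
Chord = 2√(r² − d²) = 2·√(40) = 4√10.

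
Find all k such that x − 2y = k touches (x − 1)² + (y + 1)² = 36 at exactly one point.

For a tangent, require d(centre, line) = r = 6.
|1·1 − 2·(−1) − k| / √5 = 6
|k − (3)| = 6√5.

k = 3 ± 6√5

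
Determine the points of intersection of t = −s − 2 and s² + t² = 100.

Substitute t = −s − 2:
2s² + 4s − 96 = 0  ⟹  s² + 2s − 48 = 0
s = 6 or s = −8, giving (6, −8) and (−8, 6).

(−8, 6) and (6, −8)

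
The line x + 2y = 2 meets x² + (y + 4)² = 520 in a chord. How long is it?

20√5

The distance from (0, −4) to the line is 10/√5, and r² = 520.
Chord = 2√(r² − d²) = 2·√(500) = 20√5.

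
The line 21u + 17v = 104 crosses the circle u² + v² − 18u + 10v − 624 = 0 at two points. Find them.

Substitute v = (104 − 21u)/17:
730u² − 13140u − 151840 = 0  ⟹  u² − 18u − 208 = 0
u = 26 or u = −8, giving (26, −26) and (−8, 16).

(−8, 16) and (26, −26)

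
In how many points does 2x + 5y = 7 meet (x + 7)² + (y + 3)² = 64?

2

Substituting the line into the circle gives 29x² + 262x + 109 = 0.
Δ = 68644 − 12644 = 56000.
Two real roots: the line is a secant.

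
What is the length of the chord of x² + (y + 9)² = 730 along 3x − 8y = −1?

6√73

Centre (0, −9), r² = 730. Perpendicular distance d from centre to line = |73| / √73 = 73/√73.
Chord = 2√(r² − d²) = 2·√(657) = 6√73.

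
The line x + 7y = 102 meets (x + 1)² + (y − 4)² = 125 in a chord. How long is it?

Express y = (102 − x)/7 and substitute into the circle:
50x² − 50x − 600 = 0  ⟹  x² − x − 12 = 0
x = 4 or x = −3, giving (4, 14) and (−3, 15).
|(4, 14) − (−3, 15)| = √((7)² + (−1)²) = 5√2.

5√2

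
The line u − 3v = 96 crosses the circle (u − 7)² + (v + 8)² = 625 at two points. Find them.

(0, −32) and (27, −23)

Express v = (−96 + u)/3 and substitute into the circle:
10u² − 270u = 0  ⟹  u² − 27u = 0
u = 27 or u = 0, giving (27, −23) and (0, −32).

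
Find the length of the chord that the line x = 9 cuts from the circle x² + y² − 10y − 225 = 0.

26

Centre (0, 5), r² = 250. Perpendicular distance d from centre to line = |−9| / √1 = 9.
Half the chord is √(r² − d²) = √(169), so the full chord is 26.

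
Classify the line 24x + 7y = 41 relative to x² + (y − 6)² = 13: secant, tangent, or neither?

secant

Centre (0, 6), r² = 13. Distance² from centre to line = (1)²/625 = 1/625.
Since d² < r², the line cuts the circle twice.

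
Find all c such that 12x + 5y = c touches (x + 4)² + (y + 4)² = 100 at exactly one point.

For a tangent, require d(centre, line) = r = 10.
|12·(−4) + 5·(−4) − c| / √169 = 10
|c − (−68)| = 10·13, so c = 62 or c = −198.

c = −198 or c = 62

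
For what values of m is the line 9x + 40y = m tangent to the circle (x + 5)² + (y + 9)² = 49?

Tangency holds when the distance from the centre (−5, −9) to the line equals the radius 7:
|9·(−5) + 40·(−9) − m| / √1681 = 7
|m − (−405)| = 7·41, so m = −118 or m = −692.

m = −692 or m = −118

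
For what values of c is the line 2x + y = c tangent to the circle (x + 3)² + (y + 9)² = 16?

For a tangent, require d(centre, line) = r = 4.
|2·(−3) + 1·(−9) − c| / √5 = 4
|c − (−15)| = 4√5.

c = −15 ± 4√5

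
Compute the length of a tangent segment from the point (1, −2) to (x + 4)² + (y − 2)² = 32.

3

With centre O = (−4, 2), |OP|² = 41 and r² = 32.
The tangent meets the radius at right angles, so tangent² = |PO|² − r² = 41 − 32 = 9.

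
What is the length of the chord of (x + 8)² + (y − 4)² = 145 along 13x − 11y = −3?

√290

Express y = (3 + 13x)/11 and substitute into the circle:
290x² + 870x − 8120 = 0  ⟹  x² + 3x − 28 = 0
x = 4 or x = −7, giving (4, 5) and (−7, −8).
|(4, 5) − (−7, −8)| = √((11)² + (13)²) = √290.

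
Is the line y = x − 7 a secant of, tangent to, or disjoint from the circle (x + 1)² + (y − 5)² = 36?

Substituting the line into the circle gives 2x² − 22x + 109 = 0.
Discriminant = (−22)² − 4·2·(109) = −388 < 0.
No real roots: the line does not meet the circle.

disjoint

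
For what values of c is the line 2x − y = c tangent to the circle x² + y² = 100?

c = ±10√5

For a tangent, require d(centre, line) = r = 10.
|2·0 − 1·0 − c| / √5 = 10
|c| = 10√5.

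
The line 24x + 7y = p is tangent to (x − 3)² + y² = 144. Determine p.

The line touches the circle iff its distance from (3, 0) is 12:
|24·3 + 7·0 − p| / √625 = 12
|p − (72)| = 12·25, so p = 372 or p = −228.

p = −228 or p = 372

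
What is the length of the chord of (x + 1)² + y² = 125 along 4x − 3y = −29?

Substitute y = (29 + 4x)/3:
25x² + 250x − 275 = 0  ⟹  x² + 10x − 11 = 0
x = 1 or x = −11, giving (1, 11) and (−11, −5).
Chord length = distance between (1, 11) and (−11, −5) = √400 = 20.

20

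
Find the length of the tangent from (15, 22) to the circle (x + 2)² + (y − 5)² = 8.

√570

With centre O = (−2, 5), |OP|² = 578 and r² = 8.
By the tangent–radius right angle, tangent length = √(|PO|² − r²) = √570.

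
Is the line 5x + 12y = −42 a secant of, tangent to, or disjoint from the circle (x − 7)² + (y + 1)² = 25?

Centre (7, −1), r² = 25. Distance² from centre to line = (65)²/169 = 25.
Since d² = r², the line is tangent.

tangent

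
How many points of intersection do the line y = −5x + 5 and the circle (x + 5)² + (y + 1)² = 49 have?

2

Substituting the line into the circle gives 26x² − 50x + 12 = 0.
Discriminant = (−50)² − 4·26·(12) = 1252 > 0.
Two real roots: the line is a secant.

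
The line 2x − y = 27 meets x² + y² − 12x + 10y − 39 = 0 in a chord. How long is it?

The distance from (6, −5) to the line is 10/√5, and r² = 100.
Half the chord is √(r² − d²) = √(80), so the full chord is 8√5.

8√5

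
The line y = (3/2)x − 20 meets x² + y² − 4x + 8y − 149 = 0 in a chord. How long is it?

6√13

The distance from (2, −4) to the line is 26/√13, and r² = 169.
Half the chord is √(r² − d²) = √(117), so the full chord is 6√13.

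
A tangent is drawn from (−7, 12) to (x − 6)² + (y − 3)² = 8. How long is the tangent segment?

11√2

Centre (6, 3), r² = 8. |PO|² = (−13)² + (9)² = 250.
By the tangent–radius right angle, tangent length = √(|PO|² − r²) = √242 = 11√2.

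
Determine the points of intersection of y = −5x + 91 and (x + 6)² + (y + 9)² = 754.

From the line, y = −5x + 91. Substituting:
26x² − 988x + 9282 = 0  ⟹  x² − 38x + 357 = 0
x = 21 or x = 17, giving (21, −14) and (17, 6).

(17, 6) and (21, −14)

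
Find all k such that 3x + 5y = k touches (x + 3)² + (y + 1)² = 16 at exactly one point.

The line touches the circle iff its distance from (−3, −1) is 4:
|3·(−3) + 5·(−1) − k| / √34 = 4
|k − (−14)| = 4√34.

k = −14 ± 4√34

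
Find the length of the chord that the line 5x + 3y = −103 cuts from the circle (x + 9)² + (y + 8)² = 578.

8√34

Substitute y = (−103 − 5x)/3:
34x² + 952x + 1768 = 0  ⟹  x² + 28x + 52 = 0
x = −2 or x = −26, giving (−2, −31) and (−26, 9).
Chord length = distance between (−2, −31) and (−26, 9) = √2176 = 8√34.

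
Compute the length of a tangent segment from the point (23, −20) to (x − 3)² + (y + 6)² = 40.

With centre O = (3, −6), |OP|² = 596 and r² = 40.
By the tangent–radius right angle, tangent length = √(|PO|² − r²) = √556 = 2√139.

2√139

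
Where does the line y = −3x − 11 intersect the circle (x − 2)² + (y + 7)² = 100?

Substitute y = −3x − 11:
10x² + 20x − 80 = 0  ⟹  x² + 2x − 8 = 0
x = 2 or x = −4, giving (2, −17) and (−4, 1).

(−4, 1) and (2, −17)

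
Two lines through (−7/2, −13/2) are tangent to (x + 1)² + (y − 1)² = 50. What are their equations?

x + y = −10 and x − 7y = 42

Let a tangent through (−7/2, −13/2) have slope m. Its distance from (−1, 1) must equal 5√2:
(5/2m − (15/2))² = 50(m² + 1)
7m² + 6m − 1 = 0, so m = −1 or m = 1/7.
Through (−7/2, −13/2) these give x + y = −10 and x − 7y = 42.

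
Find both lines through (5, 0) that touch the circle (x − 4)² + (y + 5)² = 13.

Write the tangent as mx − y + (0 − m·(5)) = 0 and set its distance from the centre to √13:
(−1m − (−5))² = 13(m² + 1)
6m² + 5m − 6 = 0, so m = 2/3 or m = −3/2.
With m = 2/3: 2x − 3y = 10. With m = −3/2: 3x + 2y = 15.

2x − 3y = 10 and 3x + 2y = 15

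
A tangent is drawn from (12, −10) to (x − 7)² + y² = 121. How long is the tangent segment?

With centre O = (7, 0), |OP|² = 125 and r² = 121.
The tangent meets the radius at right angles, so tangent² = |PO|² − r² = 125 − 121 = 4.

2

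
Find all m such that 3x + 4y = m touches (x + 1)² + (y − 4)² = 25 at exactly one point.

m = −12 or m = 38

The line touches the circle iff its distance from (−1, 4) is 5:
|3·(−1) + 4·4 − m| / √25 = 5
|m − (13)| = 5·5, so m = 38 or m = −12.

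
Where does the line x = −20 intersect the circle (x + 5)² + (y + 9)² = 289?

The line gives x = −20. Substituting into the circle:
y² + 18y + 17 = 0
y = −1 or y = −17, giving (−20, −1) and (−20, −17).

(−20, −17) and (−20, −1)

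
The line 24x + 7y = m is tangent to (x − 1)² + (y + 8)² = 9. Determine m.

m = −107 or m = 43

For a tangent, require d(centre, line) = r = 3.
|24·1 + 7·(−8) − m| / √625 = 3
|m − (−32)| = 3·25, so m = 43 or m = −107.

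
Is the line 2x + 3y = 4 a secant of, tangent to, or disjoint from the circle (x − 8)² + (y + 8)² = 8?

Substituting the line into the circle gives 13x² − 256x + 1288 = 0.
Discriminant = (−256)² − 4·13·(1288) = −1440 < 0.
No real roots: the line does not meet the circle.

disjoint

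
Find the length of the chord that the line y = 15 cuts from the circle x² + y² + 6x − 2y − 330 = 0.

24

Express y = 15 and substitute into the circle:
x² + 6x − 135 = 0
x = 9 or x = −15, giving (9, 15) and (−15, 15).
Chord length = distance between (9, 15) and (−15, 15) = √576 = 24.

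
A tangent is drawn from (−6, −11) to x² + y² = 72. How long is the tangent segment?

Centre (0, 0), r² = 72. |PO|² = (−6)² + (−11)² = 157.
By the tangent–radius right angle, tangent length = √(|PO|² − r²) = √85.

√85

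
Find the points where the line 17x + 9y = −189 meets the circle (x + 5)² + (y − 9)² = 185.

(−18, 13) and (−9, −4)

Express y = (−189 − 17x)/9 and substitute into the circle:
370x² + 9990x + 59940 = 0  ⟹  x² + 27x + 162 = 0
x = −9 or x = −18, giving (−9, −4) and (−18, 13).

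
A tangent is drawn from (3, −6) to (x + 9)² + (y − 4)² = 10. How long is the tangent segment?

3√26

The centre is (−9, 4) and r = √10. The square of the distance from P to the centre is 144 + 100 = 244.
The tangent meets the radius at right angles, so tangent² = |PO|² − r² = 244 − 10 = 234.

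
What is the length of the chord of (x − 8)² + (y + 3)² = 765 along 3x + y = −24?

The distance from (8, −3) to the line is 45/√10, and r² = 765.
Half the chord is √(r² − d²) = √(1125/2), so the full chord is 15√10.

15√10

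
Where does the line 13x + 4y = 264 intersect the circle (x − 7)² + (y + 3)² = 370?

From the line, y = (264 − 13x)/4. Substituting:
185x² − 7400x + 71040 = 0  ⟹  x² − 40x + 384 = 0
x = 24 or x = 16, giving (24, −12) and (16, 14).

(16, 14) and (24, −12)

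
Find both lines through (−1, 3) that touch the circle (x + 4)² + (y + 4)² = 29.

5x + 2y = 1 and 2x − 5y = −17

A line y − (3) = m(x − (−1)) is tangent when its distance from (−4, −4) is √29:
[m·(−3) − (−7)]² = 29(m² + 1)
10m² + 21m − 10 = 0, so m = −5/2 or m = 2/5.
With m = −5/2: 5x + 2y = 1. With m = 2/5: 2x − 5y = −17.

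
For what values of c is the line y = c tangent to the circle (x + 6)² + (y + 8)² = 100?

The line touches the circle iff its distance from (−6, −8) is 10:
|0·(−6) + 1·(−8) − c| / √1 = 10
|c − (−8)| = 10, so c = 2 or c = −18.

c = −18 or c = 2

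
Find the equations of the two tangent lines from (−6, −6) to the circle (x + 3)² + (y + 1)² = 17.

x − 4y = 18 and 4x + y = −30

Write the tangent as mx − y + (−6 − m·(−6)) = 0 and set its distance from the centre to √17:
[m·(3) − (5)]² = 17(m² + 1)
4m² + 15m − 4 = 0, so m = 1/4 or m = −4.
Through (−6, −6) these give x − 4y = 18 and 4x + y = −30.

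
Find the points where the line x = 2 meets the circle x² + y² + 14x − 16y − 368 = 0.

(2, −12) and (2, 28)

The line gives x = 2. Substituting into the circle:
y² − 16y − 336 = 0
y = 28 or y = −12, giving (2, 28) and (2, −12).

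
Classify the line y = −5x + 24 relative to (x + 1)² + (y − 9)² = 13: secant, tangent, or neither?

neither

Substituting the line into the circle gives 26x² − 148x + 213 = 0.
Δ = 21904 − 22152 = −248.
No real roots: the line does not meet the circle.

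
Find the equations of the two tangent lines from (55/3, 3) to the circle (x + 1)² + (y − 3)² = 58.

3x − 7y = 34 and 3x + 7y = 76

A line y − (3) = m(x − (55/3)) is tangent when its distance from (−1, 3) is √58:
[m·(−58/3) − (0)]² = 58(m² + 1)
49m² − 9 = 0, so m = 3/7 or m = −3/7.
With m = 3/7: 3x − 7y = 34. With m = −3/7: 3x + 7y = 76.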